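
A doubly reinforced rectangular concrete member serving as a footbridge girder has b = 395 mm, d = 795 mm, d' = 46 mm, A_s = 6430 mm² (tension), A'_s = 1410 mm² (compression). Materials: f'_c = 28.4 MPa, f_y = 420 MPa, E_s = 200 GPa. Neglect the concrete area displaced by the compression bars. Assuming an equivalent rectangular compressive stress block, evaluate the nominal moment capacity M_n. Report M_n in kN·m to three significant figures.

M_n ≈ 1890 kN·m

Assume both tension and compression steel yield.
Net tension couple steel: A_s − A'_s = 5020 mm².
a = (A_s − A'_s) f_y / (0.85 f'_c b) = 2108400/(0.85 × 28.4 × 395) = 221.12 mm.
c = a/β₁ = 221.12/0.847 = 261.06 mm; ε'_s = 0.003(c − d')/c = 0.0025 ≥ f_y/E_s = 0.0021, so compression steel does yield.
M_n = (A_s − A'_s) f_y (d − a/2) + A'_s f_y (d − d') = [2108400 × (795 − 110.56) + 592200 × (795 − 46)] × 10⁻⁶ = 1443.07 + 443.56 = 1886.63 kN·m.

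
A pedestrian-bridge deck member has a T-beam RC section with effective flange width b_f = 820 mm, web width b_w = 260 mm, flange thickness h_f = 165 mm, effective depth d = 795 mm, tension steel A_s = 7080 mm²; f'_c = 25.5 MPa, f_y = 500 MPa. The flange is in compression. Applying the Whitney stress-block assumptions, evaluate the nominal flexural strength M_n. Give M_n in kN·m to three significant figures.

Tension: T = A_s f_y = 7080 × 500 = 3540000 N.
Try a within the flange: a = T/(0.85 f'_c b_f) = 3540000/(0.85 × 25.5 × 820) = 199.17 mm.
a = 199.17 > h_f = 165 mm: the block extends into the web. Split into flange-overhang and web parts.
C_f = 0.85 f'_c (b_f − b_w) h_f = 0.85 × 25.5 × (820 − 260) × 165 = 2002770 N.
Remaining web compression depth: a_w = (T − C_f)/(0.85 f'_c b_w) = (3540000 − 2002770)/(0.85 × 25.5 × 260) = 272.78 mm.
M_n = C_f(d − h_f/2) + (T − C_f)(d − a_w/2) = 2002770 × (795 − 82.5) + 1537230 × (795 − 136.39) = 1426.97 + 1012.44 = 2439.41 × 10⁶ N·mm.
M_n = 2439.41 kN·m.

M_n ≈ 2440 kN·m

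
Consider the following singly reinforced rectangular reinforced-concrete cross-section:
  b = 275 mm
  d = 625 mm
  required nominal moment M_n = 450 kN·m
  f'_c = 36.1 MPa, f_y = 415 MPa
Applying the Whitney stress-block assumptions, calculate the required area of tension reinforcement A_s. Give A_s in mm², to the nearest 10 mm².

With M_n = 0.85 f'_c a b (d − a/2), solve the quadratic for a:
a = d − √(d² − 2M_n/(0.85 f'_c b)) = 625 − √(625² − 2 × 450×10⁶/(0.85 × 36.1 × 275)) = 92.11 mm.
A_s = 0.85 f'_c a b / f_y = 0.85 × 36.1 × 92.11 × 275 / 415 = 1872.9 mm².

A_s ≈ 1870 mm²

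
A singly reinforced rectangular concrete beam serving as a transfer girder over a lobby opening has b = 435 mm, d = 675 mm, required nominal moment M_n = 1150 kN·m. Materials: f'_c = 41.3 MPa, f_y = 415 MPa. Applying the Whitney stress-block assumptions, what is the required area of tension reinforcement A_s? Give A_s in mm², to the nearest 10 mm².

A_s ≈ 4520 mm²

With M_n = 0.85 f'_c a b (d − a/2), solve the quadratic for a:
a = d − √(d² − 2M_n/(0.85 f'_c b)) = 675 − √(675² − 2 × 1150×10⁶/(0.85 × 41.3 × 435)) = 122.72 mm.
A_s = 0.85 f'_c a b / f_y = 0.85 × 41.3 × 122.72 × 435 / 415 = 4515.7 mm².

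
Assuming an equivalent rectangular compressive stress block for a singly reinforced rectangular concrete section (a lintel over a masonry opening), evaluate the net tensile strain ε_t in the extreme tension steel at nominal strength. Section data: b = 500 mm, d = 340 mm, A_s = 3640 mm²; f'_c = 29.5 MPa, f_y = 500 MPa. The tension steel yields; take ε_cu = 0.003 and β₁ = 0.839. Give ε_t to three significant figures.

a = A_s f_y/(0.85 f'_c b) = 145.16 mm.
β₁ = 0.839, so c = a/β₁ = 145.16/0.839 = 173.02 mm.
From the linear strain diagram with ε_cu = 0.003: ε_t = 0.003 (d − c)/c = 0.003 × (340 − 173.02)/173.02 = 0.00290.
ε_t < 0.004 — the section is over-reinforced for flexure under ACI limits.

ε_t ≈ 0.00290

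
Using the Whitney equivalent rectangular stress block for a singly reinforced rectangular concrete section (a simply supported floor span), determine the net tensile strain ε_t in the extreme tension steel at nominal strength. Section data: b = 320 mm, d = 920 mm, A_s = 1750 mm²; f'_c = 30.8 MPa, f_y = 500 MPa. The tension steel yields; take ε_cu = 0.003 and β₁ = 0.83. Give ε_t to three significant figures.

a = A_s f_y/(0.85 f'_c b) = 104.45 mm.
β₁ = 0.83, so c = a/β₁ = 104.45/0.83 = 125.84 mm.
From the linear strain diagram with ε_cu = 0.003: ε_t = 0.003 (d − c)/c = 0.003 × (920 − 125.84)/125.84 = 0.0189.
Since ε_t ≥ 0.005, the section is tension-controlled.

ε_t ≈ 0.0189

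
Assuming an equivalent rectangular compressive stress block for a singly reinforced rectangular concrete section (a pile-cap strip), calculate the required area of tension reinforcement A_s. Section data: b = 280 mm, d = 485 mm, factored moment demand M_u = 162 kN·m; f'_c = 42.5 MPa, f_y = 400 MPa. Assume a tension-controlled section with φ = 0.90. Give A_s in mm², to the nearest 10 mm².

A_s ≈ 970 mm²

M_n = M_u/φ = 162/0.90 = 180 kN·m.
With M_n = 0.85 f'_c a b (d − a/2), solve the quadratic for a:
a = d − √(d² − 2M_n/(0.85 f'_c b)) = 485 − √(485² − 2 × 180×10⁶/(0.85 × 42.5 × 280)) = 38.20 mm.
A_s = 0.85 f'_c a b / f_y = 0.85 × 42.5 × 38.20 × 280 / 400 = 966.0 mm².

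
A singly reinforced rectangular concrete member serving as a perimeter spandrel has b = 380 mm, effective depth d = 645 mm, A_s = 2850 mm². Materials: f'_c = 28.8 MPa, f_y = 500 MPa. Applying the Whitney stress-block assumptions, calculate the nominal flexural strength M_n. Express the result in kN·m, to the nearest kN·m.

T = A_s f_y = 2850 × 500 = 1425000 N = 1425 kN.
From C = T: a = T/(0.85 f'_c b) = 1425000/(0.85 × 28.8 × 380) = 153.19 mm.
M_n = T(d − a/2) = 1425 kN × (645 − 76.595) mm = 809.98 kN·m.

M_n ≈ 810 kN·m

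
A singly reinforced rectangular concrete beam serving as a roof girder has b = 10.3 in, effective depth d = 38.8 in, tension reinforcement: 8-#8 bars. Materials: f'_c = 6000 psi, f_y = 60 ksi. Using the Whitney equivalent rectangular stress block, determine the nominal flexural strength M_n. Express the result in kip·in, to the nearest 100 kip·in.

M_n ≈ 13300 kip·in

A_s = 8 × 0.79 = 6.32 in².
T = A_s f_y = 6.32 × 60 = 379.2 kips.
a = T/(0.85 f'_c b) = 379.2/(0.85 × 6 × 10.3) = 7.219 in.
M_n = T(d − a/2) = 379.2 × (38.8 − 3.6095) = 13344.2 kip·in.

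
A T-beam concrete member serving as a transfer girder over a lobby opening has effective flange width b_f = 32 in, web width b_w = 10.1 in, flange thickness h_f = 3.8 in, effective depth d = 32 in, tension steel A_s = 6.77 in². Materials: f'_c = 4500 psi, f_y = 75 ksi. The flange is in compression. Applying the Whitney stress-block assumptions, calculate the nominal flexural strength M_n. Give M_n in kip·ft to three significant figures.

Tension: T = A_s f_y = 6.77 × 75 = 507.75 kips.
Try a within the flange: a = T/(0.85 f'_c b_f) = 507.75/(0.85 × 4.5 × 32) = 4.148 in.
a = 4.148 > h_f = 3.8 in: the block extends into the web. Split into flange-overhang and web parts.
C_f = 0.85 f'_c (b_f − b_w) h_f = 0.85 × 4.5 × (32 − 10.1) × 3.8 = 318.3 kips.
Remaining web compression depth: a_w = (T − C_f)/(0.85 f'_c b_w) = (507.75 − 318.3)/(0.85 × 4.5 × 10.1) = 4.904 in.
M_n = C_f(d − h_f/2) + (T − C_f)(d − a_w/2) = 318.3 × (32 − 1.9) + 189.45 × (32 − 2.452) = 9580.8 + 5597.9 = 15178.7 kip·in.
M_n = 15178.7/12 = 1264.89 kip·ft.

M_n ≈ 1260 kip·ft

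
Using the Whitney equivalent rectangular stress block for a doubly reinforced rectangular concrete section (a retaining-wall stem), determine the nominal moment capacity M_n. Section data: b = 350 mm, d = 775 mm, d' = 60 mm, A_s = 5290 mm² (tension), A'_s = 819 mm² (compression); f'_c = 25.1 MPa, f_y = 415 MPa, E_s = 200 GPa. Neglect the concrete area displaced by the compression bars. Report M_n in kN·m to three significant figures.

M_n ≈ 1450 kN·m

Assume both tension and compression steel yield.
Net tension couple steel: A_s − A'_s = 4471 mm².
a = (A_s − A'_s) f_y / (0.85 f'_c b) = 1855465/(0.85 × 25.1 × 350) = 248.48 mm.
c = a/β₁ = 248.48/0.85 = 292.33 mm; ε'_s = 0.003(c − d')/c = 0.0024 ≥ f_y/E_s = 0.0021, so compression steel does yield.
M_n = (A_s − A'_s) f_y (d − a/2) + A'_s f_y (d − d') = [1855465 × (775 − 124.24) + 339885 × (775 − 60)] × 10⁻⁶ = 1207.46 + 243.02 = 1450.48 kN·m.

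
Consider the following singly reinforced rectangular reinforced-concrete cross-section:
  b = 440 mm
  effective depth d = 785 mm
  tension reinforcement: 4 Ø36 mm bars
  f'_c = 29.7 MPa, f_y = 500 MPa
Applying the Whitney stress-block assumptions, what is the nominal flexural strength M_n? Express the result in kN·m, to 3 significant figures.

A_s = 4 × 1018 = 4072 mm².
T = A_s f_y = 4072 × 500 = 2036000 N = 2036 kN.
From C = T: a = T/(0.85 f'_c b) = 2036000/(0.85 × 29.7 × 440) = 183.29 mm.
M_n = T(d − a/2) = 2036 kN × (785 − 91.645) mm = 1411.67 kN·m.

M_n ≈ 1410 kN·m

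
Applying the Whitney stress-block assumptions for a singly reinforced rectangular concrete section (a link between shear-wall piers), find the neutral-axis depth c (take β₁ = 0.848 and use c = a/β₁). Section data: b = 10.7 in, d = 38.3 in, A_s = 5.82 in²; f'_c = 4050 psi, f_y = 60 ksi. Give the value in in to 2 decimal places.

T = A_s f_y = 5.82 × 60 = 349.2 kips.
a = T/(0.85 f'_c b) = 349.2/(0.85 × 4.05 × 10.7) = 9.4802 in.
With β₁ = 0.848, c = a/β₁ = 9.4802/0.848 = 11.18 in.

c ≈ 11.18 in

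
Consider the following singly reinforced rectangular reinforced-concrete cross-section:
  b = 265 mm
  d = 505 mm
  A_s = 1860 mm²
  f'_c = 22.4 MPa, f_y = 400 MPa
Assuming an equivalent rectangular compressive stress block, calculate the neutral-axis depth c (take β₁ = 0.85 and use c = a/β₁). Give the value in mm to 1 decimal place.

T = A_s f_y = 1860 × 400 = 744000 N = 744 kN.
Setting C = 0.85 f'_c a b equal to T: a = 744000/(0.85 × 22.4 × 265) = 147.455 mm.
With β₁ = 0.85, c = a/β₁ = 147.455/0.85 = 173.5 mm.

c ≈ 173.5 mm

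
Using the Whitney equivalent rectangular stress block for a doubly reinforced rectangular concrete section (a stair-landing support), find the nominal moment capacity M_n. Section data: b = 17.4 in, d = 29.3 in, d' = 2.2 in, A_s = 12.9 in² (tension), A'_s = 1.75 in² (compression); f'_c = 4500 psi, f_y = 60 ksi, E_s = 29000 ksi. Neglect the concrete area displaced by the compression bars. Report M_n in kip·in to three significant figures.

M_n ≈ 19100 kip·in

Assume both steels yield.
a = (A_s − A'_s) f_y/(0.85 f'_c b) = (12.9 − 1.75) × 60/(0.85 × 4.5 × 17.4) = 10.052 in.
c = a/β₁ = 10.052/0.825 = 12.184 in; ε'_s = 0.003(c − d')/c = 0.0025 ≥ ε_y = 0.0021, so the compression steel yields.
M_n = (A_s − A'_s) f_y (d − a/2) + A'_s f_y (d − d') = 669 × (29.3 − 5.026) + 105 × (29.3 − 2.2) = 16239.3 + 2845.5 = 19084.8 kip·in.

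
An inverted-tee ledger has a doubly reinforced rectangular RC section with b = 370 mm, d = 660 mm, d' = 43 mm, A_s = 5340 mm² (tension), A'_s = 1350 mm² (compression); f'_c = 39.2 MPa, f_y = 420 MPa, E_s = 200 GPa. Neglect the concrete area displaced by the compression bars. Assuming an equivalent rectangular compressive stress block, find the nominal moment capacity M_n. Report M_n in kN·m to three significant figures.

M_n ≈ 1340 kN·m

Assume both tension and compression steel yield.
Net tension couple steel: A_s − A'_s = 3990 mm².
a = (A_s − A'_s) f_y / (0.85 f'_c b) = 1675800/(0.85 × 39.2 × 370) = 135.93 mm.
c = a/β₁ = 135.93/0.77 = 176.53 mm; ε'_s = 0.003(c − d')/c = 0.0023 ≥ f_y/E_s = 0.0021, so compression steel does yield.
M_n = (A_s − A'_s) f_y (d − a/2) + A'_s f_y (d − d') = [1675800 × (660 − 67.965) + 567000 × (660 − 43)] × 10⁻⁶ = 992.13 + 349.84 = 1341.97 kN·m.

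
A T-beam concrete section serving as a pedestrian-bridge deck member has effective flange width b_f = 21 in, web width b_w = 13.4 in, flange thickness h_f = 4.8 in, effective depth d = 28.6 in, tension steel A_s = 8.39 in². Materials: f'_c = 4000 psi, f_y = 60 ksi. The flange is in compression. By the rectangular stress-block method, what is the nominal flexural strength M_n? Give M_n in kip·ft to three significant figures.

Tension: T = A_s f_y = 8.39 × 60 = 503.4 kips.
Try a within the flange: a = T/(0.85 f'_c b_f) = 503.4/(0.85 × 4 × 21) = 7.050 in.
a = 7.050 > h_f = 4.8 in: the block extends into the web. Split into flange-overhang and web parts.
C_f = 0.85 f'_c (b_f − b_w) h_f = 0.85 × 4 × (21 − 13.4) × 4.8 = 124.0 kips.
Remaining web compression depth: a_w = (T − C_f)/(0.85 f'_c b_w) = (503.4 − 124.0)/(0.85 × 4 × 13.4) = 8.327 in.
M_n = C_f(d − h_f/2) + (T − C_f)(d − a_w/2) = 124.0 × (28.6 − 2.4) + 379.4 × (28.6 − 4.1635) = 3248.8 + 9271.2 = 12520.0 kip·in.
M_n = 12520.0/12 = 1043.33 kip·ft.

M_n ≈ 1040 kip·ft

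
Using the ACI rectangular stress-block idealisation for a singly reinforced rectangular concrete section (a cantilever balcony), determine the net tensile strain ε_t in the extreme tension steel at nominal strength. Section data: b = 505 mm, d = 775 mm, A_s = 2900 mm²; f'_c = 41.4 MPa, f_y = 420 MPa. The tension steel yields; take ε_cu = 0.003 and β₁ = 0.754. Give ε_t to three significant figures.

a = A_s f_y/(0.85 f'_c b) = 68.54 mm.
β₁ = 0.754, so c = a/β₁ = 68.54/0.754 = 90.90 mm.
From the linear strain diagram with ε_cu = 0.003: ε_t = 0.003 (d − c)/c = 0.003 × (775 − 90.90)/90.90 = 0.0226.
Since ε_t ≥ 0.005, the section is tension-controlled.

ε_t ≈ 0.0226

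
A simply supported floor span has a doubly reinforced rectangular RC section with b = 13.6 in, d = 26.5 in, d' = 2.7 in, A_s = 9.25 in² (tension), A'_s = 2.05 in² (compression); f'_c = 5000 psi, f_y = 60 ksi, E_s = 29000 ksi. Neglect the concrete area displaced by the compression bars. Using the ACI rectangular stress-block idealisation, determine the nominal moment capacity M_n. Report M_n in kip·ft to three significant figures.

M_n ≈ 1060 kip·ft

Assume both steels yield.
a = (A_s − A'_s) f_y/(0.85 f'_c b) = (9.25 − 2.05) × 60/(0.85 × 5 × 13.6) = 7.474 in.
c = a/β₁ = 7.474/0.8 = 9.343 in; ε'_s = 0.003(c − d')/c = 0.0021 ≥ ε_y = 0.0021, so the compression steel yields.
M_n = (A_s − A'_s) f_y (d − a/2) + A'_s f_y (d − d') = 432 × (26.5 − 3.737) + 123 × (26.5 − 2.7) = 9833.6 + 2927.4 = 12761.0 kip·in = 12761.0/12 = 1063.42 kip·ft.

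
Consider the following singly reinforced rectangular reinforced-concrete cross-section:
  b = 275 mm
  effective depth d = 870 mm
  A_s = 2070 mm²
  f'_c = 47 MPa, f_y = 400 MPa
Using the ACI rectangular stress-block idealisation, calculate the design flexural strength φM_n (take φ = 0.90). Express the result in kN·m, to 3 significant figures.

T = A_s f_y = 2070 × 400 = 828000 N = 828 kN.
From C = T: a = T/(0.85 f'_c b) = 828000/(0.85 × 47 × 275) = 75.37 mm.
M_n = T(d − a/2) = 828 kN × (870 − 37.685) mm = 689.16 kN·m.
φM_n = 0.90 × 689.16 = 620.24 kN·m.

φM_n ≈ 620 kN·m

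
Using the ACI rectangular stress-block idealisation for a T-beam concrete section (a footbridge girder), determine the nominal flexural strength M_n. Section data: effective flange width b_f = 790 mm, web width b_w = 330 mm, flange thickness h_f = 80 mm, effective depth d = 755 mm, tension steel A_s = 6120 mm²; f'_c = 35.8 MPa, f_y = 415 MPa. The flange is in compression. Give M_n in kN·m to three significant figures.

Tension: T = A_s f_y = 6120 × 415 = 2539800 N.
Try a within the flange: a = T/(0.85 f'_c b_f) = 2539800/(0.85 × 35.8 × 790) = 105.65 mm.
a = 105.65 > h_f = 80 mm: the block extends into the web. Split into flange-overhang and web parts.
C_f = 0.85 f'_c (b_f − b_w) h_f = 0.85 × 35.8 × (790 − 330) × 80 = 1119824 N.
Remaining web compression depth: a_w = (T − C_f)/(0.85 f'_c b_w) = (2539800 − 1119824)/(0.85 × 35.8 × 330) = 141.41 mm.
M_n = C_f(d − h_f/2) + (T − C_f)(d − a_w/2) = 1119824 × (755 − 40) + 1419976 × (755 − 70.705) = 800.67 + 971.68 = 1772.35 × 10⁶ N·mm.
M_n = 1772.35 kN·m.

M_n ≈ 1770 kN·m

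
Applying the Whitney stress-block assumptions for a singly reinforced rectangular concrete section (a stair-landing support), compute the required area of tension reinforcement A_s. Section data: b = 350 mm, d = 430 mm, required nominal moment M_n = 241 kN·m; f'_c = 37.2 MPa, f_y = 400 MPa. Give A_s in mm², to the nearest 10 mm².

With M_n = 0.85 f'_c a b (d − a/2), solve the quadratic for a:
a = d − √(d² − 2M_n/(0.85 f'_c b)) = 430 − √(430² − 2 × 241×10⁶/(0.85 × 37.2 × 350)) = 54.04 mm.
A_s = 0.85 f'_c a b / f_y = 0.85 × 37.2 × 54.04 × 350 / 400 = 1495.2 mm².

A_s ≈ 1500 mm²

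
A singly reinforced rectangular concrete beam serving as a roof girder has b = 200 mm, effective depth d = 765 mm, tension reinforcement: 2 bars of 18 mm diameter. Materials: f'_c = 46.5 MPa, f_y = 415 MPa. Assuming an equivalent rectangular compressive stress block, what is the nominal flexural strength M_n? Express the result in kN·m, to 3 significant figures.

M_n ≈ 158 kN·m

A_s = 2 × 254 = 508 mm².
T = A_s f_y = 508 × 415 = 210820 N = 210.82 kN.
From C = T: a = T/(0.85 f'_c b) = 210820/(0.85 × 46.5 × 200) = 26.67 mm.
M_n = T(d − a/2) = 210.82 kN × (765 − 13.335) mm = 158.47 kN·m.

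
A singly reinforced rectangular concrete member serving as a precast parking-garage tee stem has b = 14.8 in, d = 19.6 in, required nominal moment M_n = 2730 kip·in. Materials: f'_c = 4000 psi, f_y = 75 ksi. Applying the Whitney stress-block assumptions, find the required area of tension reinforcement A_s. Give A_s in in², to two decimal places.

A_s ≈ 2.01 in²

From M_n = 0.85 f'_c a b (d − a/2):
a = d − √(d² − 2M_n/(0.85 f'_c b)) = 19.6 − √(19.6² − 2 × 2730/(0.85 × 4 × 14.8)) = 2.997 in.
A_s = 0.85 f'_c a b / f_y = 0.85 × 4 × 2.997 × 14.8 / 75 = 2.011 in².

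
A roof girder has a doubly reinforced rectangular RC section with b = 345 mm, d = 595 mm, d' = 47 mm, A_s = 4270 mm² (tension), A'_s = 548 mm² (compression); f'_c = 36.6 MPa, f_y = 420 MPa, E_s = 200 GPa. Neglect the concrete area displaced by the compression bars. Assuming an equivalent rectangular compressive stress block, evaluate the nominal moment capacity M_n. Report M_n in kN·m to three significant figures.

Assume both tension and compression steel yield.
Net tension couple steel: A_s − A'_s = 3722 mm².
a = (A_s − A'_s) f_y / (0.85 f'_c b) = 1563240/(0.85 × 36.6 × 345) = 145.65 mm.
c = a/β₁ = 145.65/0.789 = 184.60 mm; ε'_s = 0.003(c − d')/c = 0.0022 ≥ f_y/E_s = 0.0021, so compression steel does yield.
M_n = (A_s − A'_s) f_y (d − a/2) + A'_s f_y (d − d') = [1563240 × (595 − 72.825) + 230160 × (595 − 47)] × 10⁻⁶ = 816.28 + 126.13 = 942.41 kN·m.

M_n ≈ 942 kN·m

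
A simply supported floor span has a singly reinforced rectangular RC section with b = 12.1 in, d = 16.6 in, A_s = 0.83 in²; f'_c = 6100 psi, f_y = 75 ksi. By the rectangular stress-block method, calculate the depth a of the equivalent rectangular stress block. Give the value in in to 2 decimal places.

a ≈ 0.99 in

T = A_s f_y = 0.83 × 75 = 62.25 kips.
a = T/(0.85 f'_c b) = 62.25/(0.85 × 6.1 × 12.1) = 0.99 in.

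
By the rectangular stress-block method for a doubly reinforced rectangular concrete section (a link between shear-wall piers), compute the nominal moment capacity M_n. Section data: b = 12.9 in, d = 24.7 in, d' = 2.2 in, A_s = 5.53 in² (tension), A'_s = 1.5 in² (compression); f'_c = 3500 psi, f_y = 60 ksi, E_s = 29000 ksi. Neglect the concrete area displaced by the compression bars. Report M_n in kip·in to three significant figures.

Assume both steels yield.
a = (A_s − A'_s) f_y/(0.85 f'_c b) = (5.53 − 1.5) × 60/(0.85 × 3.5 × 12.9) = 6.301 in.
c = a/β₁ = 6.301/0.85 = 7.413 in; ε'_s = 0.003(c − d')/c = 0.0021 ≥ ε_y = 0.0021, so the compression steel yields.
M_n = (A_s − A'_s) f_y (d − a/2) + A'_s f_y (d − d') = 241.8 × (24.7 − 3.1505) + 90 × (24.7 − 2.2) = 5210.7 + 2025.0 = 7235.7 kip·in.

M_n ≈ 7240 kip·in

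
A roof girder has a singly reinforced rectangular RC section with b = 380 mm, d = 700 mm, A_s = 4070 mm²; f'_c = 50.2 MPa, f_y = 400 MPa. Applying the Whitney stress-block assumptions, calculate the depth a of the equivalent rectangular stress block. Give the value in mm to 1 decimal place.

a ≈ 100.4 mm

T = A_s f_y = 4070 × 400 = 1628000 N = 1628 kN.
Setting C = 0.85 f'_c a b equal to T: a = 1628000/(0.85 × 50.2 × 380) = 100.4 mm.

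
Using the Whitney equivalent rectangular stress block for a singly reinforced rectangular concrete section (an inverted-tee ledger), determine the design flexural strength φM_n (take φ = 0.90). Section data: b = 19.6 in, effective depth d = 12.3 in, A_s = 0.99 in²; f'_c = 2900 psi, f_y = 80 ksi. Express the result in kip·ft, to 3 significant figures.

T = A_s f_y = 0.99 × 80 = 79.2 kips.
a = T/(0.85 f'_c b) = 79.2/(0.85 × 2.9 × 19.6) = 1.639 in.
M_n = T(d − a/2) = 79.2 × (12.3 − 0.8195) = 909.3 kip·in = 909.3/12 = 75.78 kip·ft.
φM_n = 0.90 × 75.78 = 68.20 kip·ft.

φM_n ≈ 68.2 kip·ft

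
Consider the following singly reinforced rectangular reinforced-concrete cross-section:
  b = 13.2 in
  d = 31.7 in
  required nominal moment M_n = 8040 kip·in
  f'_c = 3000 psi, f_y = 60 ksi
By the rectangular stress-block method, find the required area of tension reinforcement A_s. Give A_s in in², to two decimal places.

A_s ≈ 4.90 in²

From M_n = 0.85 f'_c a b (d − a/2):
a = d − √(d² − 2M_n/(0.85 f'_c b)) = 31.7 − √(31.7² − 2 × 8040/(0.85 × 3 × 13.2)) = 8.740 in.
A_s = 0.85 f'_c a b / f_y = 0.85 × 3 × 8.740 × 13.2 / 60 = 4.903 in².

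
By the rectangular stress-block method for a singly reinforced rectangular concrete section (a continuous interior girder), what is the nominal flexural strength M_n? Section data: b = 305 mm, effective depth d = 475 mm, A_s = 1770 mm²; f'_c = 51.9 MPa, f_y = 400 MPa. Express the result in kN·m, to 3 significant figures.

T = A_s f_y = 1770 × 400 = 708000 N = 708 kN.
From C = T: a = T/(0.85 f'_c b) = 708000/(0.85 × 51.9 × 305) = 52.62 mm.
M_n = T(d − a/2) = 708 kN × (475 − 26.31) mm = 317.67 kN·m.

M_n ≈ 318 kN·m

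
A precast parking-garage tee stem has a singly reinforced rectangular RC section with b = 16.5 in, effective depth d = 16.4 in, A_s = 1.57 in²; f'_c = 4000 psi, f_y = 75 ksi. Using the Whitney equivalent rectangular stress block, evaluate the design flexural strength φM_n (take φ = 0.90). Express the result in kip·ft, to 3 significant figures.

φM_n ≈ 136 kip·ft

T = A_s f_y = 1.57 × 75 = 117.75 kips.
a = T/(0.85 f'_c b) = 117.75/(0.85 × 4 × 16.5) = 2.099 in.
M_n = T(d − a/2) = 117.75 × (16.4 − 1.0495) = 1807.5 kip·in = 1807.5/12 = 150.63 kip·ft.
φM_n = 0.90 × 150.63 = 135.57 kip·ft.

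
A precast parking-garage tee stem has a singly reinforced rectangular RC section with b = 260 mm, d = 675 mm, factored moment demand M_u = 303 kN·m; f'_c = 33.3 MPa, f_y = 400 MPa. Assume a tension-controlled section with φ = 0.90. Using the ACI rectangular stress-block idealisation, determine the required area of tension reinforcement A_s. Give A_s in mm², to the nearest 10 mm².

M_n = M_u/φ = 303/0.90 = 336.667 kN·m.
With M_n = 0.85 f'_c a b (d − a/2), solve the quadratic for a:
a = d − √(d² − 2M_n/(0.85 f'_c b)) = 675 − √(675² − 2 × 336.667×10⁶/(0.85 × 33.3 × 260)) = 71.57 mm.
A_s = 0.85 f'_c a b / f_y = 0.85 × 33.3 × 71.57 × 260 / 400 = 1316.8 mm².

A_s ≈ 1320 mm²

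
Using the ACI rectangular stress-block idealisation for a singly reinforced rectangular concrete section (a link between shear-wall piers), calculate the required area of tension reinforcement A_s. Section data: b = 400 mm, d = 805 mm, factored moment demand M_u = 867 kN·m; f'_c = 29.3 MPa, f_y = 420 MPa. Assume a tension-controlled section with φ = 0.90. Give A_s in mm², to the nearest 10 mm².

M_n = M_u/φ = 867/0.90 = 963.333 kN·m.
With M_n = 0.85 f'_c a b (d − a/2), solve the quadratic for a:
a = d − √(d² − 2M_n/(0.85 f'_c b)) = 805 − √(805² − 2 × 963.333×10⁶/(0.85 × 29.3 × 400)) = 130.74 mm.
A_s = 0.85 f'_c a b / f_y = 0.85 × 29.3 × 130.74 × 400 / 420 = 3101.0 mm².

A_s ≈ 3100 mm²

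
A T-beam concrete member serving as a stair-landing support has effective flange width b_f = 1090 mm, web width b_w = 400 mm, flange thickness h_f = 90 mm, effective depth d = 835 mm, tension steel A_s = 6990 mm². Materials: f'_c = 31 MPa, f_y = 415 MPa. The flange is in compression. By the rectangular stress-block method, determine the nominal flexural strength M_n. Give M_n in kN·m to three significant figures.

Tension: T = A_s f_y = 6990 × 415 = 2900850 N.
Try a within the flange: a = T/(0.85 f'_c b_f) = 2900850/(0.85 × 31 × 1090) = 101.00 mm.
a = 101.00 > h_f = 90 mm: the block extends into the web. Split into flange-overhang and web parts.
C_f = 0.85 f'_c (b_f − b_w) h_f = 0.85 × 31 × (1090 − 400) × 90 = 1636335 N.
Remaining web compression depth: a_w = (T − C_f)/(0.85 f'_c b_w) = (2900850 − 1636335)/(0.85 × 31 × 400) = 119.97 mm.
M_n = C_f(d − h_f/2) + (T − C_f)(d − a_w/2) = 1636335 × (835 − 45) + 1264515 × (835 − 59.985) = 1292.70 + 980.02 = 2272.72 × 10⁶ N·mm.
M_n = 2272.72 kN·m.

M_n ≈ 2270 kN·m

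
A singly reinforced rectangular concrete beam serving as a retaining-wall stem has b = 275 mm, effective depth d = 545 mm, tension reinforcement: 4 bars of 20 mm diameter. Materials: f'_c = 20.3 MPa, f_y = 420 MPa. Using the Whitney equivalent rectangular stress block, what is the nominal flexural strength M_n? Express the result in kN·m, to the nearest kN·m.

M_n ≈ 258 kN·m

A_s = 4 × 314 = 1256 mm².
T = A_s f_y = 1256 × 420 = 527520 N = 527.52 kN.
From C = T: a = T/(0.85 f'_c b) = 527520/(0.85 × 20.3 × 275) = 111.17 mm.
M_n = T(d − a/2) = 527.52 kN × (545 − 55.585) mm = 258.18 kN·m.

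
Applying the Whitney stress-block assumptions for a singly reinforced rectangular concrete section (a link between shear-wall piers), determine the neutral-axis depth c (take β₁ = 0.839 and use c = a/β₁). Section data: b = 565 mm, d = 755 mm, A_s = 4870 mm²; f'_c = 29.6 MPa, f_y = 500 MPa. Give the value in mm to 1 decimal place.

T = A_s f_y = 4870 × 500 = 2435000 N = 2435 kN.
Setting C = 0.85 f'_c a b equal to T: a = 2435000/(0.85 × 29.6 × 565) = 171.293 mm.
With β₁ = 0.839, c = a/β₁ = 171.293/0.839 = 204.2 mm.

c ≈ 204.2 mm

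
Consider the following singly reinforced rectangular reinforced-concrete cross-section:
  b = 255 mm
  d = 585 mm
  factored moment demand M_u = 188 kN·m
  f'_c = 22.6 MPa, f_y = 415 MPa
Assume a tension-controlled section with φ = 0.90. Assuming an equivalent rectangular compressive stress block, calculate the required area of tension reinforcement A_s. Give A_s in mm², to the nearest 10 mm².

M_n = M_u/φ = 188/0.90 = 208.889 kN·m.
With M_n = 0.85 f'_c a b (d − a/2), solve the quadratic for a:
a = d − √(d² − 2M_n/(0.85 f'_c b)) = 585 − √(585² − 2 × 208.889×10⁶/(0.85 × 22.6 × 255)) = 78.11 mm.
A_s = 0.85 f'_c a b / f_y = 0.85 × 22.6 × 78.11 × 255 / 415 = 922.0 mm².

A_s ≈ 920 mm²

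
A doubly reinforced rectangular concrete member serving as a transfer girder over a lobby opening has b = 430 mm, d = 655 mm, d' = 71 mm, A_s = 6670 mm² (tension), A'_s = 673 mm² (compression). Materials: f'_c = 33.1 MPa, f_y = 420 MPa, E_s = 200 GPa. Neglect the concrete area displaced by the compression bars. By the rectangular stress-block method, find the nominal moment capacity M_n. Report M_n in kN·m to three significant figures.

M_n ≈ 1550 kN·m

Assume both tension and compression steel yield.
Net tension couple steel: A_s − A'_s = 5997 mm².
a = (A_s − A'_s) f_y / (0.85 f'_c b) = 2518740/(0.85 × 33.1 × 430) = 208.19 mm.
c = a/β₁ = 208.19/0.814 = 255.76 mm; ε'_s = 0.003(c − d')/c = 0.0022 ≥ f_y/E_s = 0.0021, so compression steel does yield.
M_n = (A_s − A'_s) f_y (d − a/2) + A'_s f_y (d − d') = [2518740 × (655 − 104.095) + 282660 × (655 − 71)] × 10⁻⁶ = 1387.59 + 165.07 = 1552.66 kN·m.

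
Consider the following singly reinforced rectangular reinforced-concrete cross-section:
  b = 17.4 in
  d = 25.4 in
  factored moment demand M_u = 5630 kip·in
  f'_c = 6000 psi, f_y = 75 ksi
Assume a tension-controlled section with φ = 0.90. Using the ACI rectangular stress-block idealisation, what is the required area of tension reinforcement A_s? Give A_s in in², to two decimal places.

M_n = M_u/φ = 5630/0.90 = 6255.56 kip·in.
From M_n = 0.85 f'_c a b (d − a/2):
a = d − √(d² − 2M_n/(0.85 f'_c b)) = 25.4 − √(25.4² − 2 × 6255.56/(0.85 × 6 × 17.4)) = 2.946 in.
A_s = 0.85 f'_c a b / f_y = 0.85 × 6 × 2.946 × 17.4 / 75 = 3.486 in².

A_s ≈ 3.49 in²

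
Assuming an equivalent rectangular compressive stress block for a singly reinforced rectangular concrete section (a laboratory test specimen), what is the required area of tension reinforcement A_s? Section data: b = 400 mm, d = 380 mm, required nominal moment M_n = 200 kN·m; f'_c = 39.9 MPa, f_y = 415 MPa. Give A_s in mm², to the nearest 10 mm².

A_s ≈ 1340 mm²

With M_n = 0.85 f'_c a b (d − a/2), solve the quadratic for a:
a = d − √(d² − 2M_n/(0.85 f'_c b)) = 380 − √(380² − 2 × 200×10⁶/(0.85 × 39.9 × 400)) = 41.01 mm.
A_s = 0.85 f'_c a b / f_y = 0.85 × 39.9 × 41.01 × 400 / 415 = 1340.6 mm².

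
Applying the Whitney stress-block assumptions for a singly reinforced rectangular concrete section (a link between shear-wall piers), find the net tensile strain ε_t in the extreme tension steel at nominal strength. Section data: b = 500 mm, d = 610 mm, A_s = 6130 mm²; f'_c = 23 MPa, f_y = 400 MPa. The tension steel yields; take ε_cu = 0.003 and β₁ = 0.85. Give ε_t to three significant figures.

a = A_s f_y/(0.85 f'_c b) = 250.84 mm.
β₁ = 0.85, so c = a/β₁ = 250.84/0.85 = 295.11 mm.
From the linear strain diagram with ε_cu = 0.003: ε_t = 0.003 (d − c)/c = 0.003 × (610 − 295.11)/295.11 = 0.00320.
ε_t < 0.004 — the section is over-reinforced for flexure under ACI limits.

ε_t ≈ 0.00320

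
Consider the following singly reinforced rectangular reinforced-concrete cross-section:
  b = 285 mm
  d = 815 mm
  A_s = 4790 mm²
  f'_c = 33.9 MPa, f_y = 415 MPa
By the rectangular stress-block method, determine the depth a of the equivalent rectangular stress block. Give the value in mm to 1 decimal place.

a ≈ 242.1 mm

T = A_s f_y = 4790 × 415 = 1987850 N = 1987.85 kN.
Setting C = 0.85 f'_c a b equal to T: a = 1987850/(0.85 × 33.9 × 285) = 242.1 mm.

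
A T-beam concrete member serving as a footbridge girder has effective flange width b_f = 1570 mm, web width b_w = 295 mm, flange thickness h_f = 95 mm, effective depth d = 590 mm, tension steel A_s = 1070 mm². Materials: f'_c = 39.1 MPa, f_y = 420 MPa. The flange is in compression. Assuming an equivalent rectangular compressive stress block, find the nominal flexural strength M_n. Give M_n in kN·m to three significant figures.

M_n ≈ 263 kN·m

Tension: T = A_s f_y = 1070 × 420 = 449400 N.
Try a within the flange: a = T/(0.85 f'_c b_f) = 449400/(0.85 × 39.1 × 1570) = 8.61 mm.
Since a = 8.61 ≤ h_f = 95 mm, the stress block lies entirely in the flange; analyse as a rectangular beam of width b_f.
M_n = T(d − a/2) = 449400 × (590 − 4.305) = 263.21 × 10⁶ N·mm.
M_n = 263.21 kN·m.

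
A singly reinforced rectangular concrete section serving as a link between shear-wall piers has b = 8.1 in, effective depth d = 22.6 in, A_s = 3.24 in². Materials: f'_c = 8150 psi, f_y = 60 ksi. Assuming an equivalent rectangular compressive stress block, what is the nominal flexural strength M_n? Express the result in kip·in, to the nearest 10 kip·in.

M_n ≈ 4060 kip·in

T = A_s f_y = 3.24 × 60 = 194.4 kips.
a = T/(0.85 f'_c b) = 194.4/(0.85 × 8.15 × 8.1) = 3.464 in.
M_n = T(d − a/2) = 194.4 × (22.6 − 1.732) = 4056.7 kip·in.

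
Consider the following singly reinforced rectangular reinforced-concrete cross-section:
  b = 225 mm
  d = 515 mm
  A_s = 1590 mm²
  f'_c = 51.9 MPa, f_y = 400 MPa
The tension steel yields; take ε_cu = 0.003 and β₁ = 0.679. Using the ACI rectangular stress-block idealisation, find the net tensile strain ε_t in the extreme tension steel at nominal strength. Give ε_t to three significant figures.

ε_t ≈ 0.0134

a = A_s f_y/(0.85 f'_c b) = 64.07 mm.
β₁ = 0.679, so c = a/β₁ = 64.07/0.679 = 94.36 mm.
From the linear strain diagram with ε_cu = 0.003: ε_t = 0.003 (d − c)/c = 0.003 × (515 − 94.36)/94.36 = 0.0134.
Since ε_t ≥ 0.005, the section is tension-controlled.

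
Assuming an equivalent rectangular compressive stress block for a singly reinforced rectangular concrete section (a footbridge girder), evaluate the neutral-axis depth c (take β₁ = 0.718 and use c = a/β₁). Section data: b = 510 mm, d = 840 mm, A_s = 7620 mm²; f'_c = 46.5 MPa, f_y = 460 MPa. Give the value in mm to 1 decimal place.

c ≈ 242.2 mm

T = A_s f_y = 7620 × 460 = 3505200 N = 3505.2 kN.
Setting C = 0.85 f'_c a b equal to T: a = 3505200/(0.85 × 46.5 × 510) = 173.888 mm.
With β₁ = 0.718, c = a/β₁ = 173.888/0.718 = 242.2 mm.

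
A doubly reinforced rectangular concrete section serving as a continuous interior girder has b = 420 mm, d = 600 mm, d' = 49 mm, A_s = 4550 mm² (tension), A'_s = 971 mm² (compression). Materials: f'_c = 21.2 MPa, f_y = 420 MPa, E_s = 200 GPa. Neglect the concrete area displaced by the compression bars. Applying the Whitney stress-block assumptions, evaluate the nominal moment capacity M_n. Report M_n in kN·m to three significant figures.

Assume both tension and compression steel yield.
Net tension couple steel: A_s − A'_s = 3579 mm².
a = (A_s − A'_s) f_y / (0.85 f'_c b) = 1503180/(0.85 × 21.2 × 420) = 198.61 mm.
c = a/β₁ = 198.61/0.85 = 233.66 mm; ε'_s = 0.003(c − d')/c = 0.0024 ≥ f_y/E_s = 0.0021, so compression steel does yield.
M_n = (A_s − A'_s) f_y (d − a/2) + A'_s f_y (d − d') = [1503180 × (600 − 99.305) + 407820 × (600 − 49)] × 10⁻⁶ = 752.63 + 224.71 = 977.34 kN·m.

M_n ≈ 977 kN·m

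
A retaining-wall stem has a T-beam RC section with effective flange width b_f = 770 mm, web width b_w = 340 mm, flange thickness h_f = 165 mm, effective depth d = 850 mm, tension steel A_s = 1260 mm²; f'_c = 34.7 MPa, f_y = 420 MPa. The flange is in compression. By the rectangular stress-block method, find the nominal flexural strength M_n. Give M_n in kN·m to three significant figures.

M_n ≈ 444 kN·m

Tension: T = A_s f_y = 1260 × 420 = 529200 N.
Try a within the flange: a = T/(0.85 f'_c b_f) = 529200/(0.85 × 34.7 × 770) = 23.30 mm.
Since a = 23.30 ≤ h_f = 165 mm, the stress block lies entirely in the flange; analyse as a rectangular beam of width b_f.
M_n = T(d − a/2) = 529200 × (850 − 11.65) = 443.65 × 10⁶ N·mm.
M_n = 443.65 kN·m.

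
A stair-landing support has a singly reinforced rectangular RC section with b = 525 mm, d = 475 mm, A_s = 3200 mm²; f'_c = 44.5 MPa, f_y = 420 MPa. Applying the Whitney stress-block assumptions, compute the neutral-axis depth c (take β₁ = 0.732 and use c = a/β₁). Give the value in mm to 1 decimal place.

T = A_s f_y = 3200 × 420 = 1344000 N = 1344 kN.
Setting C = 0.85 f'_c a b equal to T: a = 1344000/(0.85 × 44.5 × 525) = 67.680 mm.
With β₁ = 0.732, c = a/β₁ = 67.680/0.732 = 92.5 mm.

c ≈ 92.5 mm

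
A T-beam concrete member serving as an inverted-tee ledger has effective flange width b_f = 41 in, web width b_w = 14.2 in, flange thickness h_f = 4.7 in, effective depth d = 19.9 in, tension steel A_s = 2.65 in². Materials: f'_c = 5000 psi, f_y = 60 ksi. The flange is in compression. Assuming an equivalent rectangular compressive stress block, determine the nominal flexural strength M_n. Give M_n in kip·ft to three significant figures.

Tension: T = A_s f_y = 2.65 × 60 = 159 kips.
Try a within the flange: a = T/(0.85 f'_c b_f) = 159/(0.85 × 5 × 41) = 0.912 in.
Since a = 0.912 ≤ h_f = 4.7 in, the stress block lies entirely in the flange; analyse as a rectangular beam of width b_f.
M_n = T(d − a/2) = 159 × (19.9 − 0.456) = 3091.6 kip·in.
M_n = 3091.6/12 = 257.63 kip·ft.

M_n ≈ 258 kip·ft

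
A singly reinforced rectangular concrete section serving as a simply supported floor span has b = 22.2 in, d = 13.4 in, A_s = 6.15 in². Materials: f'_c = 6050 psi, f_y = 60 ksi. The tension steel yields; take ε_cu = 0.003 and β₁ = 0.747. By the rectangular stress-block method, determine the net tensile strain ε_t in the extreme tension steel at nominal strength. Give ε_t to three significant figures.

a = A_s f_y/(0.85 f'_c b) = 3.232 in.
β₁ = 0.747, so c = a/β₁ = 3.232/0.747 = 4.327 in.
From the linear strain diagram with ε_cu = 0.003: ε_t = 0.003 (d − c)/c = 0.003 × (13.4 − 4.327)/4.327 = 0.00629.
Since ε_t ≥ 0.005, the section is tension-controlled.

ε_t ≈ 0.00629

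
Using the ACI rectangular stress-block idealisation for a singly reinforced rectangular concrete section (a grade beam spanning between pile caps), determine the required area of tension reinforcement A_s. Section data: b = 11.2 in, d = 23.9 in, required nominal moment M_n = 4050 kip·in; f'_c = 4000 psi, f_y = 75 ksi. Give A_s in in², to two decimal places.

From M_n = 0.85 f'_c a b (d − a/2):
a = d − √(d² − 2M_n/(0.85 f'_c b)) = 23.9 − √(23.9² − 2 × 4050/(0.85 × 4 × 11.2)) = 4.966 in.
A_s = 0.85 f'_c a b / f_y = 0.85 × 4 × 4.966 × 11.2 / 75 = 2.521 in².

A_s ≈ 2.52 in²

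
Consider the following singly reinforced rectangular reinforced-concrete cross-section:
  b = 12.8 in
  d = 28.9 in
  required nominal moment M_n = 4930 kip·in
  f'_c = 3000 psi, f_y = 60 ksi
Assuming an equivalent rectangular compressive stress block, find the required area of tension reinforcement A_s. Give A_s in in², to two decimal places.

A_s ≈ 3.16 in²

From M_n = 0.85 f'_c a b (d − a/2):
a = d − √(d² − 2M_n/(0.85 f'_c b)) = 28.9 − √(28.9² − 2 × 4930/(0.85 × 3 × 12.8)) = 5.810 in.
A_s = 0.85 f'_c a b / f_y = 0.85 × 3 × 5.810 × 12.8 / 60 = 3.161 in².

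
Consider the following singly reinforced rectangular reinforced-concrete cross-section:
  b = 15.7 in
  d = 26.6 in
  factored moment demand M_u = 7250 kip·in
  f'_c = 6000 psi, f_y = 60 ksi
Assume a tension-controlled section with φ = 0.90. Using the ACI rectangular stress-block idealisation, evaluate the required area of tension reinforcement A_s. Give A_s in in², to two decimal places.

A_s ≈ 5.47 in²

M_n = M_u/φ = 7250/0.90 = 8055.56 kip·in.
From M_n = 0.85 f'_c a b (d − a/2):
a = d − √(d² − 2M_n/(0.85 f'_c b)) = 26.6 − √(26.6² − 2 × 8055.56/(0.85 × 6 × 15.7)) = 4.098 in.
A_s = 0.85 f'_c a b / f_y = 0.85 × 6 × 4.098 × 15.7 / 60 = 5.469 in².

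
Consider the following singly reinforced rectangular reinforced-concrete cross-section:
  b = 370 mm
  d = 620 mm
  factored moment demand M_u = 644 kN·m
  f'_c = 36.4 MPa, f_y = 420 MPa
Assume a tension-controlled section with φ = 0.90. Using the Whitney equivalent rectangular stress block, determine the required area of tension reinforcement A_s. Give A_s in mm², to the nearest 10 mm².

M_n = M_u/φ = 644/0.90 = 715.556 kN·m.
With M_n = 0.85 f'_c a b (d − a/2), solve the quadratic for a:
a = d − √(d² − 2M_n/(0.85 f'_c b)) = 620 − √(620² − 2 × 715.556×10⁶/(0.85 × 36.4 × 370)) = 110.70 mm.
A_s = 0.85 f'_c a b / f_y = 0.85 × 36.4 × 110.70 × 370 / 420 = 3017.3 mm².

A_s ≈ 3020 mm²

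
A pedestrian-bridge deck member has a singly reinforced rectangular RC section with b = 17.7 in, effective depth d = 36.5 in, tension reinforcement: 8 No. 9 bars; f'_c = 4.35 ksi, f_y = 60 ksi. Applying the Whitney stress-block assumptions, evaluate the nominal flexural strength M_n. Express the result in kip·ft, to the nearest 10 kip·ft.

M_n ≈ 1310 kip·ft

A_s = 8 × 1 = 8 in².
T = A_s f_y = 8 × 60 = 480 kips.
a = T/(0.85 f'_c b) = 480/(0.85 × 4.35 × 17.7) = 7.334 in.
M_n = T(d − a/2) = 480 × (36.5 − 3.667) = 15759.8 kip·in = 15759.8/12 = 1313.32 kip·ft.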